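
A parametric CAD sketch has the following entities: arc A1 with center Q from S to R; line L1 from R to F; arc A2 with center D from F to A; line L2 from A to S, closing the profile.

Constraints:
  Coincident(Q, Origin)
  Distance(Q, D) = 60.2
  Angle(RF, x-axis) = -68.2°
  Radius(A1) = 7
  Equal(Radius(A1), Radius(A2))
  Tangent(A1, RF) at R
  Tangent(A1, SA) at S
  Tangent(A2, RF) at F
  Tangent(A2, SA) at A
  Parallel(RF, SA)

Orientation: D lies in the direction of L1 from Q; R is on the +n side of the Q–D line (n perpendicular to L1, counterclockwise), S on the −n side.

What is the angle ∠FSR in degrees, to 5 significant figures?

76.908°

Tangency of A1 to both parallel lines with radius 7.0 puts R and S at Q ± 7.0·n: R = (6.4994, 2.5996), S = (-6.4994, -2.5996). Equal radii place F and A the same way about D: F = D + 7.0·n = (28.856, -53.295), A = D − 7.0·n = (15.857, -58.494). Then cos ∠FSR = SF·SR / (|SF||SR|), giving 76.908°.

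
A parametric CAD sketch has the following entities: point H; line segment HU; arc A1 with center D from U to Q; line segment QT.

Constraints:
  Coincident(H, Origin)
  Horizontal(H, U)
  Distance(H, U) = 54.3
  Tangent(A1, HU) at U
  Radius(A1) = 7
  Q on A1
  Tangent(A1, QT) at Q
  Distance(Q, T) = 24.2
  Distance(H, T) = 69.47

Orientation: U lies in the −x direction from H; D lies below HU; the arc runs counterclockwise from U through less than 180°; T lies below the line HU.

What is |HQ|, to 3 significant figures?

61.7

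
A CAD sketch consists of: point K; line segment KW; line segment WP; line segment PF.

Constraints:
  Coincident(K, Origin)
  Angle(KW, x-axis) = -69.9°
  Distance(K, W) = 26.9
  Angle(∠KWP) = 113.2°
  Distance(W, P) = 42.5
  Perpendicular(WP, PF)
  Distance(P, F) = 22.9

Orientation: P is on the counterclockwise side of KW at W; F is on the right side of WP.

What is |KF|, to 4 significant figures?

71.33

K is at the origin; KW runs at -69.9° with length 26.9, so W = 26.9·(cos -69.9°, sin -69.9°) = (9.244, -25.26). ∠KWP = 113.2°, so WP runs at -69.9° + (180° − 113.2°) = -3.100° from the x-axis; with |WP| = 42.5, P = W + 42.5·(cos -3.100°, sin -3.100°) = (51.68, -27.56). WP ⟂ PF; with |PF| = 22.9 on the right of WP, F = P + 22.9·(-0.05408, -0.9985) = (50.44, -50.43). Then |KF| = |F − K| = 71.33.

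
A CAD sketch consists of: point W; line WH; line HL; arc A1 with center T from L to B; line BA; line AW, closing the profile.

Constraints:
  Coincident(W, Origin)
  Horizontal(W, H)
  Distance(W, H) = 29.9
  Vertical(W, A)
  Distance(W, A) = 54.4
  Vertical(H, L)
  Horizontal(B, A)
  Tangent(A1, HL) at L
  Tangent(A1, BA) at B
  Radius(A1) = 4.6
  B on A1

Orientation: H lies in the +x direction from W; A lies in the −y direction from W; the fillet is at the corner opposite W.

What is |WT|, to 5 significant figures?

55.858

WA is vertical with |WA| = 54.4 and A on the −y side, so A = (0.0000, -54.400). The virtual corner opposite W is at (29.900, -54.400). A1 meets HL tangentially, so TL is at right angles to HL and since A1 is tangent to BA there, TB ⟂ BA, with radius 4.6, so the center T sits 4.6 in from both sides at T = (25.300, -49.800). Then |WT| = |T − W| = 55.858.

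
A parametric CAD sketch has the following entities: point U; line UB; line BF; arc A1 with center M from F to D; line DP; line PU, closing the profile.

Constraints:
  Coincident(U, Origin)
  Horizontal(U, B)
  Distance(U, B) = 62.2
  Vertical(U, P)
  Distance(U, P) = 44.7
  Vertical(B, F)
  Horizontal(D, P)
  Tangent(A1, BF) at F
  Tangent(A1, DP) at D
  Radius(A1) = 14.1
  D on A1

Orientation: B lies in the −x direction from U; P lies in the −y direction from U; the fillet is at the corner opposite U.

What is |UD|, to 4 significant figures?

65.66

The virtual corner opposite U is at (-62.20, -44.70). The tangent condition forces MF to be normal to BF and tangency of A1 to DP means the radius MD is perpendicular to DP, with radius 14.1, so the center M sits 14.1 in from both sides at M = (-48.10, -30.60). That places the tangent points at F = (-62.20, -30.60) on BF and D = (-48.10, -44.70) on DP. Then |UD| = |D − U| = 65.66.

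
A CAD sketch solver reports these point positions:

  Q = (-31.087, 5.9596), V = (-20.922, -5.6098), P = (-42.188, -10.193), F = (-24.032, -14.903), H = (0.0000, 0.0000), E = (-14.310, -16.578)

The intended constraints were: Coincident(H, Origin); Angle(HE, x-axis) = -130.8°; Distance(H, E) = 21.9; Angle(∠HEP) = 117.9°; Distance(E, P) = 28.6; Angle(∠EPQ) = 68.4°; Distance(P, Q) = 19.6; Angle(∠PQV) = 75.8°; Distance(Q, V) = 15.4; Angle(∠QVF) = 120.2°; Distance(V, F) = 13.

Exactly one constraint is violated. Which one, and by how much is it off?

Distance(V, F) = 13 — off by 3.20.

H = (0.00, 0.00) ✓; HE at -130.8° ✓; |HE| = 21.90 ✓; ∠HEP = 117.9° ✓; |EP| = 28.60 ✓; ∠EPQ = 68.40° ✓; |PQ| = 19.60 ✓; ∠PQV = 75.80° ✓; |QV| = 15.40 ✓; ∠QVF = 120.2° ✓; |VF| = 9.800 ✗.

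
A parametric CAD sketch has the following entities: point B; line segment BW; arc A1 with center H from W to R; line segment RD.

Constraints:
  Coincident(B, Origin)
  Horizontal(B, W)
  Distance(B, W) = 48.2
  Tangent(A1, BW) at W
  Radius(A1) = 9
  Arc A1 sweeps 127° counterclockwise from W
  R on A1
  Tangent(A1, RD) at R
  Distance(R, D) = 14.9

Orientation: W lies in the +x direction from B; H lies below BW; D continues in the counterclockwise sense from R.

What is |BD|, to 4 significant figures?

56.48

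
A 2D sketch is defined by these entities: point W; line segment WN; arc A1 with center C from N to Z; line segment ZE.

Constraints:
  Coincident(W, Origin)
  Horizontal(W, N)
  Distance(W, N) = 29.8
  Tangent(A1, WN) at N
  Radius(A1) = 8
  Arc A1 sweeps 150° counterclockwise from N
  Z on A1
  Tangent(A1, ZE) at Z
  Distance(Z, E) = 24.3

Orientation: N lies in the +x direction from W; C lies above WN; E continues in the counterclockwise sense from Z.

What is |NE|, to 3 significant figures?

32.0

W is at the origin; W and N share the same y with |WN| = 29.8 and N on the +x side, so N = (29.8, 0.00). Since A1 is tangent to WN there, CN ⟂ WN, so C = N + (0, 8) = (29.8, 8.00). On A1, N sits at bearing -90° from C; a 150° counterclockwise sweep puts Z at bearing 60°, so Z = C + 8.0·(cos 60°, sin 60°) = (33.8, 14.9). Since A1 is tangent to ZE there, CZ ⟂ ZE, so ZE runs along (−sin 60°, cos 60°); with |ZE| = 24.3, E = (12.8, 27.1). Then |NE| = |E − N| = 32.0.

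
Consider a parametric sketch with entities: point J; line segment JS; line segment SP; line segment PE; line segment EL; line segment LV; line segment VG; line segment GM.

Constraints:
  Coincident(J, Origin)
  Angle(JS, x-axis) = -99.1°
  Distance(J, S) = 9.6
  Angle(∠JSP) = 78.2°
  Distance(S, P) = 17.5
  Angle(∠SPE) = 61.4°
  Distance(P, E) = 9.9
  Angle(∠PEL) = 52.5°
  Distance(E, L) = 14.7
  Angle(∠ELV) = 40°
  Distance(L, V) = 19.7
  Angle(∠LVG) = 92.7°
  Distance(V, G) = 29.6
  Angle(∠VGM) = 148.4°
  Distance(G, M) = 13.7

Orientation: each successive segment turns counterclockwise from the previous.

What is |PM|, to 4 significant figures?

42.09

∠LVG = 92.7° gives VG at 116.1° from the x-axis; with |VG| = 29.6, G = (9.744, 22.17). ∠VGM = 148.4° gives GM at 147.7° from the x-axis; with |GM| = 13.7, M = (-1.836, 29.49). Then |PM| = |M − P| = 42.09.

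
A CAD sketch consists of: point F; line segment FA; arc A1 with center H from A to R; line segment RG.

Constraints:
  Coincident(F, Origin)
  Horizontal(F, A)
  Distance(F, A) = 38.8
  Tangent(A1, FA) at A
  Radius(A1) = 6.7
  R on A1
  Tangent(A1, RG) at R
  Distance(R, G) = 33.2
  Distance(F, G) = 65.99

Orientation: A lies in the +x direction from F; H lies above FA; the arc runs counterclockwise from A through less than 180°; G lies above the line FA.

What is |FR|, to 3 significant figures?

45.4

F is at the origin; F and A share the same y with |FA| = 38.8 and A on the +x side, so A = (38.8, 0.00). Since A1 is tangent to FA there, HA ⟂ FA, so H = A + (0, 6.7) = (38.8, 6.70). Since HR ⟂ RG (tangency), |HG| = √(6.7² + 33.2²) = 33.9 regardless of where R sits on A1. So G lies on both circle(F, 65.99) and circle(H, 33.9); the above-FA intersection is G = (55.0, 36.4). R is the foot of the tangent from G: R = (45.2, 4.72).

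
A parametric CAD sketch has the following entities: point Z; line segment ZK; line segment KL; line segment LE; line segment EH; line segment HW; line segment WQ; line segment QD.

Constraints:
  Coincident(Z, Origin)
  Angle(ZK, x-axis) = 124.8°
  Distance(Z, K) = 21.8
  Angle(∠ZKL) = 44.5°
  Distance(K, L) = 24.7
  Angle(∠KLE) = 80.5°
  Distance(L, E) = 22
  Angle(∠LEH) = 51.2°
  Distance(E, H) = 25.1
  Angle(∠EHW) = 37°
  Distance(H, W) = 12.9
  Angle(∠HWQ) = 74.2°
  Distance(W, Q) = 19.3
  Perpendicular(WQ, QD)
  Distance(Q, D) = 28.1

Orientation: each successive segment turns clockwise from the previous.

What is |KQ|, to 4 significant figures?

24.11

Z is at the origin; ZK runs at 124.8° with length 21.8, so K = (-12.44, 17.90). ∠ZKL = 44.5° gives KL at -10.70° from the x-axis; with |KL| = 24.7, L = (11.83, 13.32). ∠KLE = 80.5° gives LE at -110.2° from the x-axis; with |LE| = 22.0, E = (4.232, -7.332). ∠LEH = 51.2° gives EH at 121.0° from the x-axis; with |EH| = 25.1, H = (-8.695, 14.18). ∠EHW = 37.0° gives HW at -22.00° from the x-axis; with |HW| = 12.9, W = (3.266, 9.351). ∠HWQ = 74.2° gives WQ at -127.8° from the x-axis; with |WQ| = 19.3, Q = (-8.563, -5.899). Then |KQ| = |Q − K| = 24.11.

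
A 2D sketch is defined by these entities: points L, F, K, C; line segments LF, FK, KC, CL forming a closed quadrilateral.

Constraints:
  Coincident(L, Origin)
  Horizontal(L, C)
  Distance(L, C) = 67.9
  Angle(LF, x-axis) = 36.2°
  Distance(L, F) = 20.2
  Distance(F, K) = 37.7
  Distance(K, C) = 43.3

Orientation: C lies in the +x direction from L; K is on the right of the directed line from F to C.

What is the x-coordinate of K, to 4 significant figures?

31.06

L is at the origin; L and C share the same y with |LC| = 67.9 and C in +x, so C = (67.9, 0). LF runs at 36.2° with |LF| = 20.2, so F = (16.30, 11.93). K is determined by |FK| = 37.7 and |KC| = 43.3 together: it lies at the intersection of circle(F, 37.7) and circle(C, 43.3). With |FC| = 52.96, the foot of the radical line on FC is 22.20 from F and the perpendicular offset is √(37.7² − 22.20²) = 30.47. Taking the right-of-FC solution: K = (31.06, -22.76).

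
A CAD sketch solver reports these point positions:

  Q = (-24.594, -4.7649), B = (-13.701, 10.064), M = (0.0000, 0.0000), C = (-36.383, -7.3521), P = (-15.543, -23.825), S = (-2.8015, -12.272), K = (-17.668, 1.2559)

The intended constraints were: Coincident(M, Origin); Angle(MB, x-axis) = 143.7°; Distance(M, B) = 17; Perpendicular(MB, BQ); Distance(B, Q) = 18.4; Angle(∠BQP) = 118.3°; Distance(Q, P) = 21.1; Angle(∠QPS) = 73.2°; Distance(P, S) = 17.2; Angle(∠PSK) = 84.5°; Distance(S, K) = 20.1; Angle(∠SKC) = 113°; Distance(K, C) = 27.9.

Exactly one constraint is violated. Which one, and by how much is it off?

Distance(K, C) = 27.9 — off by 7.30.

M = (0.00, 0.00) ✓; MB at 143.7° ✓; |MB| = 17.00 ✓; ∠(MB, BQ) = 90.00° ✓; |BQ| = 18.40 ✓; ∠BQP = 118.3° ✓; |QP| = 21.10 ✓; ∠QPS = 73.20° ✓; |PS| = 17.20 ✓; ∠PSK = 84.50° ✓; |SK| = 20.10 ✓; ∠SKC = 113.0° ✓; |KC| = 20.60 ✗.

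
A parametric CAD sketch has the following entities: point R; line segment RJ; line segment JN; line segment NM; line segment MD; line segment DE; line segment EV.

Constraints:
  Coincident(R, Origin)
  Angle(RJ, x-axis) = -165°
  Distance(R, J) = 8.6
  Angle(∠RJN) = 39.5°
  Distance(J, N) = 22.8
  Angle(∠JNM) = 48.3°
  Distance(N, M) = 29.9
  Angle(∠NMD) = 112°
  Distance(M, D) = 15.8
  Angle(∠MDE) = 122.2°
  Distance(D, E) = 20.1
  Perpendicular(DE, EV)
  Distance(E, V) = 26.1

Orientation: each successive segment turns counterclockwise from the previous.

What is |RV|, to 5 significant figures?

13.975

R is at the origin; RJ runs at -165.0° with length 8.6, so J = (-8.3070, -2.2258). ∠RJN = 39.5° gives JN at -24.500° from the x-axis; with |JN| = 22.8, N = (12.440, -11.681). ∠JNM = 48.3° gives NM at 107.20° from the x-axis; with |NM| = 29.9, M = (3.5985, 16.882). ∠NMD = 112.0° gives MD at 175.20° from the x-axis; with |MD| = 15.8, D = (-12.146, 18.204). ∠MDE = 122.2° gives DE at -127.00° from the x-axis; with |DE| = 20.1, E = (-24.243, 2.1515). The perpendicularity gives EV at right angles to DE, so EV runs at -37.000°; with |EV| = 26.1, V = (-3.3982, -13.556). Then |RV| = |V − R| = 13.975.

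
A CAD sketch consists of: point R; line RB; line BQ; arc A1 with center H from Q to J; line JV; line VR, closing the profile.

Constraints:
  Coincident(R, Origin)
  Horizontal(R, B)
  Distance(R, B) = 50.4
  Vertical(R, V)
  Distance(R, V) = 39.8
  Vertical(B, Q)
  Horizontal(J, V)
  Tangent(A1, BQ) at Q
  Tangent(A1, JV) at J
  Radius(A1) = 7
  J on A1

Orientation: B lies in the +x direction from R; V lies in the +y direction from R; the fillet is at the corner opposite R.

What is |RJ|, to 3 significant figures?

58.9

R is at the origin; R and B share the same y with |RB| = 50.4 and B on the +x side, so B = (50.4, 0.00). RV is vertical with |RV| = 39.8 and V on the +y side, so V = (0.00, 39.8). The virtual corner opposite R is at (50.4, 39.8). Tangency of A1 to BQ means the radius HQ is perpendicular to BQ and since A1 is tangent to JV there, HJ ⟂ JV, with radius 7.0, so the center H sits 7.0 in from both sides at H = (43.4, 32.8). That places the tangent points at Q = (50.4, 32.8) on BQ and J = (43.4, 39.8) on JV. Then |RJ| = |J − R| = 58.9.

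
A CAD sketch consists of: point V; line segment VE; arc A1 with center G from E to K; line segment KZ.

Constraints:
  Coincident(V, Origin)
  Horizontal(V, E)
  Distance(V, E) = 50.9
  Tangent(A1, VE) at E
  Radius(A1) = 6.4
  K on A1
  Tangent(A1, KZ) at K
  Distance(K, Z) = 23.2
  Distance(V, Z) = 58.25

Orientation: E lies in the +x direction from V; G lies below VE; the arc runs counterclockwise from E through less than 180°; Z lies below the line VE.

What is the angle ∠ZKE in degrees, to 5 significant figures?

128.76°

V is at the origin; V and E share the same y with |VE| = 50.9 and E on the +x side, so E = (50.900, 0.0000). Since A1 is tangent to VE there, GE ⟂ VE, so G = E + (0, -6.4) = (50.900, -6.4000). Since GK ⟂ KZ (tangency), |GZ| = √(6.4² + 23.2²) = 24.067 regardless of where K sits on A1. So Z lies on both circle(V, 58.25) and circle(G, 24.067); the below-VE intersection is Z = (49.667, -30.435). K is the foot of the tangent from Z: K = (44.651, -7.7835).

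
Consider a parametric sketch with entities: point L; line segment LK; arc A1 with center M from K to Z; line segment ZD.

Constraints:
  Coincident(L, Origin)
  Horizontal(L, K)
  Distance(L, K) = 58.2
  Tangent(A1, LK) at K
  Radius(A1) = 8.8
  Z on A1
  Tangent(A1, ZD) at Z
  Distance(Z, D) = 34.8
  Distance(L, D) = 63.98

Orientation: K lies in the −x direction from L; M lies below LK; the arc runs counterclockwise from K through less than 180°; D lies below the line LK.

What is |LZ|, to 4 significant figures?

67.04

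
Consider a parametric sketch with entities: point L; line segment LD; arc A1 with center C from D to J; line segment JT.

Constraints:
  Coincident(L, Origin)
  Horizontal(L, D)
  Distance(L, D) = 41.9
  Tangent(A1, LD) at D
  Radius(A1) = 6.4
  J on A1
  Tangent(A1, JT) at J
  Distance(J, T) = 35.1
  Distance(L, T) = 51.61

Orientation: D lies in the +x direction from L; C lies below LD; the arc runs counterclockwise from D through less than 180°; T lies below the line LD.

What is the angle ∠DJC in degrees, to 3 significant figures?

48.0°

L is at the origin; LD is horizontal with |LD| = 41.9 and D on the +x side, so D = (41.9, 0.00). The tangent condition forces CD to be normal to LD, so C = D + (0, -6.4) = (41.9, -6.40). Since CJ ⟂ JT (tangency), |CT| = √(6.4² + 35.1²) = 35.7 regardless of where J sits on A1. So T lies on both circle(L, 51.61) and circle(C, 35.7); the below-LD intersection is T = (31.8, -40.6). J is the foot of the tangent from T: J = (35.5, -5.72).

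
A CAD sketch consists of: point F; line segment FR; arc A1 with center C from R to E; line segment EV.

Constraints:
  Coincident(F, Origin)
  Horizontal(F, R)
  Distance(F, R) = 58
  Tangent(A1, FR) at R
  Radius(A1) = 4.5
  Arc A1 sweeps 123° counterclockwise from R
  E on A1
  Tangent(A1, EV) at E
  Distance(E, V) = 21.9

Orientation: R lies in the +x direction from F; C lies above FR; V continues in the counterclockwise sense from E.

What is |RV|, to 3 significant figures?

26.6

F is at the origin; F and R share the same y with |FR| = 58.0 and R on the +x side, so R = (58.0, 0.00). Since A1 is tangent to FR there, CR ⟂ FR, so C = R + (0, 4.5) = (58.0, 4.50). On A1, R sits at bearing -90° from C; a 123° counterclockwise sweep puts E at bearing 33°, so E = C + 4.5·(cos 33°, sin 33°) = (61.8, 6.95). Since A1 is tangent to EV there, CE ⟂ EV, so EV runs along (−sin 33°, cos 33°); with |EV| = 21.9, V = (49.8, 25.3). Then |RV| = |V − R| = 26.6.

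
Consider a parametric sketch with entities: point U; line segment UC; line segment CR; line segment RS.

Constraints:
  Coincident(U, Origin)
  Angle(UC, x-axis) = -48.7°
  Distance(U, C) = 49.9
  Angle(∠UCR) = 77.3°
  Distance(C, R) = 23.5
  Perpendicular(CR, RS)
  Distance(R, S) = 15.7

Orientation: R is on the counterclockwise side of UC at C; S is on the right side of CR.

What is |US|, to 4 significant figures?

65.59

U is at the origin; UC runs at -48.7° with length 49.9, so C = 49.9·(cos -48.7°, sin -48.7°) = (32.93, -37.49). ∠UCR = 77.3°, so CR runs at -48.7° + (180° − 77.3°) = 54.00° from the x-axis; with |CR| = 23.5, R = C + 23.5·(cos 54.00°, sin 54.00°) = (46.75, -18.48). CR ⟂ RS; with |RS| = 15.7 on the right of CR, S = R + 15.7·(0.8090, -0.5878) = (59.45, -27.70). Then |US| = |S − U| = 65.59.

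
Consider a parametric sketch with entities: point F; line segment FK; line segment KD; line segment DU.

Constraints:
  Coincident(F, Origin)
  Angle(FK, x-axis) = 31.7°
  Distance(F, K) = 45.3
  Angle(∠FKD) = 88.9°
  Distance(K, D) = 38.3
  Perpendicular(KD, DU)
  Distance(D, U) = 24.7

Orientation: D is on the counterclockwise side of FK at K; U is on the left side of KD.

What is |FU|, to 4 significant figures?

42.72

F is at the origin; FK runs at 31.7° with length 45.3, so K = 45.3·(cos 31.7°, sin 31.7°) = (38.54, 23.80). ∠FKD = 88.9°, so KD runs at 31.7° + (180° − 88.9°) = 122.8° from the x-axis; with |KD| = 38.3, D = K + 38.3·(cos 122.8°, sin 122.8°) = (17.79, 56.00). KD ⟂ DU; with |DU| = 24.7 on the left of KD, U = D + 24.7·(-0.8406, -0.5417) = (-2.968, 42.62). Then |FU| = |U − F| = 42.72.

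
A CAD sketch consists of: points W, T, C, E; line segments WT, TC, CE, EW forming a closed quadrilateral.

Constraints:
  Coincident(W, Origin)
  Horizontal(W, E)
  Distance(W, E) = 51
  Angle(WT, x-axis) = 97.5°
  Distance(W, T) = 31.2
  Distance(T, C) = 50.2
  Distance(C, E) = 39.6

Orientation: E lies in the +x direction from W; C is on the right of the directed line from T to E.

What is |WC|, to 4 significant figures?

21.42

W is at the origin; WE is horizontal with |WE| = 51.0 and E in +x, so E = (51.0, 0). WT runs at 97.5° with |WT| = 31.2, so T = (-4.072, 30.93). C is determined by |TC| = 50.2 and |CE| = 39.6 together: it lies at the intersection of circle(T, 50.2) and circle(E, 39.6). With |TE| = 63.17, the foot of the radical line on TE is 39.12 from T and the perpendicular offset is √(50.2² − 39.12²) = 31.46. Taking the right-of-TE solution: C = (14.63, -15.65).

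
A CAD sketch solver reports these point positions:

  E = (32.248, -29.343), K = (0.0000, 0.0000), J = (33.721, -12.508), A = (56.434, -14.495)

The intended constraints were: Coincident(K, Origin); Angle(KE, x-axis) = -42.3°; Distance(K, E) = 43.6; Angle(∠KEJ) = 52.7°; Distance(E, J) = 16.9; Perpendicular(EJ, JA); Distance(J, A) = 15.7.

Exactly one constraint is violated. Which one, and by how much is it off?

Distance(J, A) = 15.7 — off by 7.10.

K = (0.00, 0.00) ✓; KE at -42.30° ✓; |KE| = 43.60 ✓; ∠KEJ = 52.70° ✓; |EJ| = 16.90 ✓; ∠(EJ, JA) = 90.00° ✓; |JA| = 22.80 ✗.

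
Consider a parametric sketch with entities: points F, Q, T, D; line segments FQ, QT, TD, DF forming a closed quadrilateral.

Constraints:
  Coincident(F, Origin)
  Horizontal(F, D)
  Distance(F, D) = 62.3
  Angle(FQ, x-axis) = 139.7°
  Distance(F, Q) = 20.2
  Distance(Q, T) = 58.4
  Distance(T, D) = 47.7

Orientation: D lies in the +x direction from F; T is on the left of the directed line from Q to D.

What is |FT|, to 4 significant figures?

54.11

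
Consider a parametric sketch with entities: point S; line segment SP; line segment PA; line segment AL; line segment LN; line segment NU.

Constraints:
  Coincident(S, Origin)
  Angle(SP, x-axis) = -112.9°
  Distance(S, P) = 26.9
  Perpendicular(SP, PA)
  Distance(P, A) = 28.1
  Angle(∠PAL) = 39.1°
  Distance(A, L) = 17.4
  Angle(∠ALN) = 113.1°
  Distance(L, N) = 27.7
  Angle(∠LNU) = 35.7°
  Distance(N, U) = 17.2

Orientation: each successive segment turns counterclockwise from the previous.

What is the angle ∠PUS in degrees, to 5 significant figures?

45.985°

∠ALN = 113.1° gives LN at -175.10° from the x-axis; with |LN| = 27.7, N = (-20.350, -22.717). ∠LNU = 35.7° gives NU at -30.800° from the x-axis; with |NU| = 17.2, U = (-5.5756, -31.524). Then cos ∠PUS = UP·US / (|UP||US|), giving 45.985°.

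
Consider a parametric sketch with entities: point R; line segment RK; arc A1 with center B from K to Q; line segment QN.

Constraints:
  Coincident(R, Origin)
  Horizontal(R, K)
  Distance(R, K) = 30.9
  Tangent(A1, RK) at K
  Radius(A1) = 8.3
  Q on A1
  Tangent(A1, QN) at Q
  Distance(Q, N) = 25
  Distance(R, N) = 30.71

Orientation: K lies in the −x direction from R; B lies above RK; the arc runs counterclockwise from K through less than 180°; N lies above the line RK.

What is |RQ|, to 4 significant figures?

23.83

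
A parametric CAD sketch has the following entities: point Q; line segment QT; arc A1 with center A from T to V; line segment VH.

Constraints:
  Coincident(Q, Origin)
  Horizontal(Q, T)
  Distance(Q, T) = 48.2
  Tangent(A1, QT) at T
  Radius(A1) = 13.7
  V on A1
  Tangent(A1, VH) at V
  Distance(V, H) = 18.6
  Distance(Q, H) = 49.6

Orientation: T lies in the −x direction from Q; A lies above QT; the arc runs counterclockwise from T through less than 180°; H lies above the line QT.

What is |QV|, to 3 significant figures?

37.7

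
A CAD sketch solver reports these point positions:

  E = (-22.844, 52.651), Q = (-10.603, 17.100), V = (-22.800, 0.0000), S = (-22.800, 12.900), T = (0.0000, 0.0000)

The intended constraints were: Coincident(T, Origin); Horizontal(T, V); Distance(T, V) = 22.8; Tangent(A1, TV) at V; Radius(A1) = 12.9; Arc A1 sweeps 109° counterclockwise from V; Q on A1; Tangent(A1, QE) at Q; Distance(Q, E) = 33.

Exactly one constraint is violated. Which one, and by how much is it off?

Distance(Q, E) = 33 — off by 4.60.

T = (0.00, 0.00) ✓; T.y = 0.00, V.y = 0.00 ✓; |TV| = 22.80 ✓; ∠(SV, VT) = 90.00° ✓; |SV| = 12.90 ✓; bearing(S→Q) − bearing(S→V) = 109.0° ✓; |SQ| = 12.90 ✓; ∠(SQ, QE) = 90.00° ✓; |QE| = 37.60 ✗.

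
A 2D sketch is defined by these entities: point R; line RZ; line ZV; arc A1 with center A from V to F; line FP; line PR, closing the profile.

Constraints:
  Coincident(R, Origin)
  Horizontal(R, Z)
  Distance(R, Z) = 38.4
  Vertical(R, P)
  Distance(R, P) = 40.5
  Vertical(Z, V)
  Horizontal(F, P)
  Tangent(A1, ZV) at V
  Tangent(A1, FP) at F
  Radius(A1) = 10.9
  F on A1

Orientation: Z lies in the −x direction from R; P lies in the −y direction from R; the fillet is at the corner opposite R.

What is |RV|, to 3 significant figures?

48.5

R is at the origin; RZ is horizontal with |RZ| = 38.4 and Z on the −x side, so Z = (-38.4, 0.00). R and P share the same x with |RP| = 40.5 and P on the −y side, so P = (0.00, -40.5). The virtual corner opposite R is at (-38.4, -40.5). Since A1 is tangent to ZV there, AV ⟂ ZV and A1 meets FP tangentially, so AF is at right angles to FP, with radius 10.9, so the center A sits 10.9 in from both sides at A = (-27.5, -29.6). That places the tangent points at V = (-38.4, -29.6) on ZV and F = (-27.5, -40.5) on FP. Then |RV| = |V − R| = 48.5.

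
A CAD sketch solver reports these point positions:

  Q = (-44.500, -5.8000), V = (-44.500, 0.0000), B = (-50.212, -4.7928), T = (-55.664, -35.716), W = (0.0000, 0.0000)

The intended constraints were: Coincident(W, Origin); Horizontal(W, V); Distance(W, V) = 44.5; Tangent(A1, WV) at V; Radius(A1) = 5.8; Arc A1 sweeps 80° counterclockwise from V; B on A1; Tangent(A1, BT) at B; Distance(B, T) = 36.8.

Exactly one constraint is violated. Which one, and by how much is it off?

Distance(B, T) = 36.8 — off by 5.40.

W = (0.00, 0.00) ✓; W.y = 0.00, V.y = 0.00 ✓; |WV| = 44.50 ✓; ∠(QV, VW) = 90.00° ✓; |QV| = 5.800 ✓; bearing(Q→B) − bearing(Q→V) = 80.00° ✓; |QB| = 5.800 ✓; ∠(QB, BT) = 90.00° ✓; |BT| = 31.40 ✗.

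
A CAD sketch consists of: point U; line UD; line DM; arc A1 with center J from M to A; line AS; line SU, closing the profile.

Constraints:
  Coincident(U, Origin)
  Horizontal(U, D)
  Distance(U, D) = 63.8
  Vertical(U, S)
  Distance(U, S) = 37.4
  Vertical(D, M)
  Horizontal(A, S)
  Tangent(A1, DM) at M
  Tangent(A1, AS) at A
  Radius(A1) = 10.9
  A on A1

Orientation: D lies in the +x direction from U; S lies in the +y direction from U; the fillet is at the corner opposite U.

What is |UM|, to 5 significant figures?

69.085

The virtual corner opposite U is at (63.800, 37.400). Since A1 is tangent to DM there, JM ⟂ DM and A1 meets AS tangentially, so JA is at right angles to AS, with radius 10.9, so the center J sits 10.9 in from both sides at J = (52.900, 26.500). That places the tangent points at M = (63.800, 26.500) on DM and A = (52.900, 37.400) on AS. Then |UM| = |M − U| = 69.085.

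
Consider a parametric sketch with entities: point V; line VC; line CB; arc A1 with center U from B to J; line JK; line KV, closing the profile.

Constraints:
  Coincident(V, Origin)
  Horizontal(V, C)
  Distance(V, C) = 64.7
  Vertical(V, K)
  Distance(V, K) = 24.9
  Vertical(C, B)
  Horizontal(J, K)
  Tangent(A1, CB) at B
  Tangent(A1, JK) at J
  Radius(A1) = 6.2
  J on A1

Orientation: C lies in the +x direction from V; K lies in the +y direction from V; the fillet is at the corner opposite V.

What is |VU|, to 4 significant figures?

61.42

V is at the origin; VC is horizontal with |VC| = 64.7 and C on the +x side, so C = (64.70, 0.000). VK is vertical with |VK| = 24.9 and K on the +y side, so K = (0.000, 24.90). The virtual corner opposite V is at (64.70, 24.90). Since A1 is tangent to CB there, UB ⟂ CB and the tangent condition forces UJ to be normal to JK, with radius 6.2, so the center U sits 6.2 in from both sides at U = (58.50, 18.70). Then |VU| = |U − V| = 61.42.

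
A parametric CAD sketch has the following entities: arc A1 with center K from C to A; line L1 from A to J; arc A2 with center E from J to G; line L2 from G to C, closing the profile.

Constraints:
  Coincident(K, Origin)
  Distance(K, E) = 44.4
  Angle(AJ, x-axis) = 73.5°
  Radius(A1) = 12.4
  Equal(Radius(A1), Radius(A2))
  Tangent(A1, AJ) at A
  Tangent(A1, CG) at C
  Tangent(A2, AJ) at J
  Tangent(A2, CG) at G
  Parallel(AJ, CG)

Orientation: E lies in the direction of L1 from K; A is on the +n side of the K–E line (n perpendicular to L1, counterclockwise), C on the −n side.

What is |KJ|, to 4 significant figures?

46.10

The slot axis is L1's direction at 73.5°, so u = (cos 73.5°, sin 73.5°) = (0.2840, 0.9588) and n = (−sin 73.5°, cos 73.5°) = (-0.9588, 0.2840). K is at the origin and E lies 44.4 along u from K, so E = 44.4·u = (12.61, 42.57). Tangency of A1 to both parallel lines with radius 12.4 puts A and C at K ± 12.4·n: A = (-11.89, 3.522), C = (11.89, -3.522). Equal radii place J and G the same way about E: J = E + 12.4·n = (0.7209, 46.09), G = E − 12.4·n = (24.50, 39.05). Then |KJ| = |J − K| = 46.10.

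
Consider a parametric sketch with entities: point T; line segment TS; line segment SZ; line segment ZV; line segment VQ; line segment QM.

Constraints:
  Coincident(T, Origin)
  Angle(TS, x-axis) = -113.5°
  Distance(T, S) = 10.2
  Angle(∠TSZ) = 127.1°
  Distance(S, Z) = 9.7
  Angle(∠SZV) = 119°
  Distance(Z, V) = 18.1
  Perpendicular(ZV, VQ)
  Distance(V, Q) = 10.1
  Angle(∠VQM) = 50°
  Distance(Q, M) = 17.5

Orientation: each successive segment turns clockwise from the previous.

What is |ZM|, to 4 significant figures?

4.833

The perpendicularity gives VQ at right angles to ZV, so VQ runs at 42.60°; with |VQ| = 10.1, Q = (-18.31, 8.525). ∠VQM = 50.0° gives QM at -87.40° from the x-axis; with |QM| = 17.5, M = (-17.52, -8.957). Then |ZM| = |M − Z| = 4.833.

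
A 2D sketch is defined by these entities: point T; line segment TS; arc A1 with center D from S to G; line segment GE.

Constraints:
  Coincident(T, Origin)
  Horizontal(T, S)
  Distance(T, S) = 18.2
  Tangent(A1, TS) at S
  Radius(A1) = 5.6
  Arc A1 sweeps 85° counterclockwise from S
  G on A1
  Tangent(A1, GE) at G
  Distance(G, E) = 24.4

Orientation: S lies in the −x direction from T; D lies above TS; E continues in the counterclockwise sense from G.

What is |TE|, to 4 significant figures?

31.23

On A1, S sits at bearing -90° from D; an 85° counterclockwise sweep puts G at bearing -5°, so G = D + 5.6·(cos -5°, sin -5°) = (-12.62, 5.112). Since A1 is tangent to GE there, DG ⟂ GE, so GE runs along (−sin -5°, cos -5°); with |GE| = 24.4, E = (-10.49, 29.42). Then |TE| = |E − T| = 31.23.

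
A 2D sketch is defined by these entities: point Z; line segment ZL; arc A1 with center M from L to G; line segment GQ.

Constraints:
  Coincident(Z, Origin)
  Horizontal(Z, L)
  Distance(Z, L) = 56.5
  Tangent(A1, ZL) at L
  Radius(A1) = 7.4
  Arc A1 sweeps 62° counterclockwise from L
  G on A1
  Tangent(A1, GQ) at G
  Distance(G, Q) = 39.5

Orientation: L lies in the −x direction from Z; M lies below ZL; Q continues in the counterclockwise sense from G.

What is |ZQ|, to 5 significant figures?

90.336

Z is at the origin; ZL is horizontal with |ZL| = 56.5 and L on the −x side, so L = (-56.500, 0.0000). The tangent condition forces ML to be normal to ZL, so M = L + (0, -7.4) = (-56.500, -7.4000). On A1, L sits at bearing 90° from M; a 62° counterclockwise sweep puts G at bearing 152°, so G = M + 7.4·(cos 152°, sin 152°) = (-63.034, -3.9259). Since A1 is tangent to GQ there, MG ⟂ GQ, so GQ runs along (−sin 152°, cos 152°); with |GQ| = 39.5, Q = (-81.578, -38.802). Then |ZQ| = |Q − Z| = 90.336.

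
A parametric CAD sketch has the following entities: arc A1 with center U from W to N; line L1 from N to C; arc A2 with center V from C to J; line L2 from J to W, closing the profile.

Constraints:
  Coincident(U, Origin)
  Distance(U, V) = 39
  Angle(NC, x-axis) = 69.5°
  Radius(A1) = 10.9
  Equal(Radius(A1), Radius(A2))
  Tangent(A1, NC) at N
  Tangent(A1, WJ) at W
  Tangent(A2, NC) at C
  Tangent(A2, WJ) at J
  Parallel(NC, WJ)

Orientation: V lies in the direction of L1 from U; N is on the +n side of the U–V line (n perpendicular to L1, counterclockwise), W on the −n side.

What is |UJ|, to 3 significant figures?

40.5

Tangency of A1 to both parallel lines with radius 10.9 puts N and W at U ± 10.9·n: N = (-10.2, 3.82), W = (10.2, -3.82). Equal radii place C and J the same way about V: C = V + 10.9·n = (3.45, 40.3), J = V − 10.9·n = (23.9, 32.7). Then |UJ| = |J − U| = 40.5.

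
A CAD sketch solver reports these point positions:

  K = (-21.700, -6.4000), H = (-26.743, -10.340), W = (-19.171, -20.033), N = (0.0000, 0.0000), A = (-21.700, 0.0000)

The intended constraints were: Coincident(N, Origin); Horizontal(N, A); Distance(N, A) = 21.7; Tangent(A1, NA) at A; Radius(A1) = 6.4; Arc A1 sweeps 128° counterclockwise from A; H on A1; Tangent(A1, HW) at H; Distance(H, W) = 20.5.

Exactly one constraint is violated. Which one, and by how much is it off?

Distance(H, W) = 20.5 — off by 8.20.

N = (0.00, 0.00) ✓; N.y = 0.00, A.y = 0.00 ✓; |NA| = 21.70 ✓; ∠(KA, AN) = 90.00° ✓; |KA| = 6.400 ✓; bearing(K→H) − bearing(K→A) = 128.0° ✓; |KH| = 6.400 ✓; ∠(KH, HW) = 90.00° ✓; |HW| = 12.30 ✗.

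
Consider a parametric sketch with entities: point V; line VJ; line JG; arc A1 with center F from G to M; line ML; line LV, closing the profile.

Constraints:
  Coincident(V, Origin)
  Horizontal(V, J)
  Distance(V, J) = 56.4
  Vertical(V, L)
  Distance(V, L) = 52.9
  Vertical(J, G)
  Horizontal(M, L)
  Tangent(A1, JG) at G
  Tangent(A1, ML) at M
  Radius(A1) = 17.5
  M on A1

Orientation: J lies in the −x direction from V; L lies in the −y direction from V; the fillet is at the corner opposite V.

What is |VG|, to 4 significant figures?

66.59

The virtual corner opposite V is at (-56.40, -52.90). The tangent condition forces FG to be normal to JG and the tangent condition forces FM to be normal to ML, with radius 17.5, so the center F sits 17.5 in from both sides at F = (-38.90, -35.40). That places the tangent points at G = (-56.40, -35.40) on JG and M = (-38.90, -52.90) on ML. Then |VG| = |G − V| = 66.59.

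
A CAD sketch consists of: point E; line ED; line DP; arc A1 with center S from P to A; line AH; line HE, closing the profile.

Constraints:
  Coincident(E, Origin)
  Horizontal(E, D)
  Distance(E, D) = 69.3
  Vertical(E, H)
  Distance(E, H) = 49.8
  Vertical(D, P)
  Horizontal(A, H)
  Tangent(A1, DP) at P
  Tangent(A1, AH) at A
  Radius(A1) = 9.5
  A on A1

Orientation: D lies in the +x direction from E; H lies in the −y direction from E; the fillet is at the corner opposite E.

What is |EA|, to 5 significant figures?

77.821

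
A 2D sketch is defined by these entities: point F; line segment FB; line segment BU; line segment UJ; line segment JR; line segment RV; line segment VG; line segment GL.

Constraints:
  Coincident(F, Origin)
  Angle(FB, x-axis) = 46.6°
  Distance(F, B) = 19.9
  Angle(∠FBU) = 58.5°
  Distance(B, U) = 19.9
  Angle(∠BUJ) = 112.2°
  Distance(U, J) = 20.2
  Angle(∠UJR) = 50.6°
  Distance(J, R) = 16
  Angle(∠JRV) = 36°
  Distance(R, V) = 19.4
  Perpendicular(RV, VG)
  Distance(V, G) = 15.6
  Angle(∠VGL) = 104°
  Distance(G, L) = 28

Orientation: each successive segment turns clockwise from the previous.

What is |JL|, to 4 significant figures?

24.44

F is at the origin; FB runs at 46.6° with length 19.9, so B = (13.67, 14.46). ∠FBU = 58.5° gives BU at -74.90° from the x-axis; with |BU| = 19.9, U = (18.86, -4.754). ∠BUJ = 112.2° gives UJ at -142.7° from the x-axis; with |UJ| = 20.2, J = (2.789, -17.00). ∠UJR = 50.6° gives JR at 87.90° from the x-axis; with |JR| = 16.0, R = (3.375, -1.006). ∠JRV = 36.0° gives RV at -56.10° from the x-axis; with |RV| = 19.4, V = (14.20, -17.11). RV is perpendicular to VG, so VG runs at -146.1°; with |VG| = 15.6, G = (1.247, -25.81). ∠VGL = 104.0° gives GL at 137.9° from the x-axis; with |GL| = 28.0, L = (-19.53, -7.037). Then |JL| = |L − J| = 24.44.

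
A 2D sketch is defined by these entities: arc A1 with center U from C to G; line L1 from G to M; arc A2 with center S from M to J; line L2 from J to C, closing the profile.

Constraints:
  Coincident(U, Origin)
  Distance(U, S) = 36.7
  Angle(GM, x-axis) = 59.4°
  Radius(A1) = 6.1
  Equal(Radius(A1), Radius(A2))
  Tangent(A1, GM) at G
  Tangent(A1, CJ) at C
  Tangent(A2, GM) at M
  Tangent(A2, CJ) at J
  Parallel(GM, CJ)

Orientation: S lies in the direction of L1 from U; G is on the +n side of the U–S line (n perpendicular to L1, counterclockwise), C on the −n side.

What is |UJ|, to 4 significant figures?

37.20

Tangency of A1 to both parallel lines with radius 6.1 puts G and C at U ± 6.1·n: G = (-5.251, 3.105), C = (5.251, -3.105). Equal radii place M and J the same way about S: M = S + 6.1·n = (13.43, 34.69), J = S − 6.1·n = (23.93, 28.48). Then |UJ| = |J − U| = 37.20.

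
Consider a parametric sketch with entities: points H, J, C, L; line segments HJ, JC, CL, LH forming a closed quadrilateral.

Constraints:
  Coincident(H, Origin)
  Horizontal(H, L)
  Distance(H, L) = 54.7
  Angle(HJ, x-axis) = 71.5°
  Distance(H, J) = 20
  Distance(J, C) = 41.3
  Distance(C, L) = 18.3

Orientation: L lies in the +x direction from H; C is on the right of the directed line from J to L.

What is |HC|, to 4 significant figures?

38.76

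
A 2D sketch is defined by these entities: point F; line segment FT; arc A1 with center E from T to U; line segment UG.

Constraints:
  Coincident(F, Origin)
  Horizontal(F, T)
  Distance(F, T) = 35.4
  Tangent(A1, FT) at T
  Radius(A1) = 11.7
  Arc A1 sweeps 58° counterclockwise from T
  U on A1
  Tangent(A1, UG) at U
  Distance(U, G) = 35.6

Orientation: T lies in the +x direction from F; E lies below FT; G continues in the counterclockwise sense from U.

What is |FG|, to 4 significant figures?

36.30

F is at the origin; F and T share the same y with |FT| = 35.4 and T on the +x side, so T = (35.40, 0.000). Tangency of A1 to FT means the radius ET is perpendicular to FT, so E = T + (0, -11.7) = (35.40, -11.70). On A1, T sits at bearing 90° from E; a 58° counterclockwise sweep puts U at bearing 148°, so U = E + 11.7·(cos 148°, sin 148°) = (25.48, -5.500). A1 meets UG tangentially, so EU is at right angles to UG, so UG runs along (−sin 148°, cos 148°); with |UG| = 35.6, G = (6.613, -35.69). Then |FG| = |G − F| = 36.30.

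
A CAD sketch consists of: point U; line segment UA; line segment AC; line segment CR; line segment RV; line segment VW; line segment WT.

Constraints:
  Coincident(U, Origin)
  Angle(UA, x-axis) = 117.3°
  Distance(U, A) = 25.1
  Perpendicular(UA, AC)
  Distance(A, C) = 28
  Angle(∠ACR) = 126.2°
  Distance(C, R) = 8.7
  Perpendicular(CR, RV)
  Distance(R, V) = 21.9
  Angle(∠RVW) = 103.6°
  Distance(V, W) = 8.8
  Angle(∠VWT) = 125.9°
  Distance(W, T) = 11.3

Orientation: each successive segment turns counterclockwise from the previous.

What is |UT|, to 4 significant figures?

24.09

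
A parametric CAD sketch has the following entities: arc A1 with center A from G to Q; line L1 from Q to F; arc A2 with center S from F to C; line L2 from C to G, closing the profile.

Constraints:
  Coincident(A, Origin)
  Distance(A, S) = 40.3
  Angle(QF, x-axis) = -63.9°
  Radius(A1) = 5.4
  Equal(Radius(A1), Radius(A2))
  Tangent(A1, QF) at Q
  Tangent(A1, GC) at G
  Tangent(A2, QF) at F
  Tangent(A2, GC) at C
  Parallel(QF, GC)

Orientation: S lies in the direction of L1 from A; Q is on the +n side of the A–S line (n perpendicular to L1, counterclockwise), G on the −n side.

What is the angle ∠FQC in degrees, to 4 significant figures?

15.00°

The slot axis is L1's direction at -63.9°, so u = (cos -63.9°, sin -63.9°) = (0.4399, -0.8980) and n = (−sin -63.9°, cos -63.9°) = (0.8980, 0.4399). A is at the origin and S lies 40.3 along u from A, so S = 40.3·u = (17.73, -36.19). Tangency of A1 to both parallel lines with radius 5.4 puts Q and G at A ± 5.4·n: Q = (4.849, 2.376), G = (-4.849, -2.376). Equal radii place F and C the same way about S: F = S + 5.4·n = (22.58, -33.81), C = S − 5.4·n = (12.88, -38.57). Then cos ∠FQC = QF·QC / (|QF||QC|), giving 15.00°.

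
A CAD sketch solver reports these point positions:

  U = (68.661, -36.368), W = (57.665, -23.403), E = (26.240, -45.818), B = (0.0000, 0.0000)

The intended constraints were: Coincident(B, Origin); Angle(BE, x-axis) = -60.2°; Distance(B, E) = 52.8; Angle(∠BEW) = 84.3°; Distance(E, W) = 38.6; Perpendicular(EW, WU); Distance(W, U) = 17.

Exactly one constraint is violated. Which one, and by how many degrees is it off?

Perpendicular(EW, WU) — off by 4.80°.

B = (0.00, 0.00) ✓; BE at -60.20° ✓; |BE| = 52.80 ✓; ∠BEW = 84.30° ✓; |EW| = 38.60 ✓; ∠(EW, WU) = 85.20° ✗; |WU| = 17.00 ✓.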